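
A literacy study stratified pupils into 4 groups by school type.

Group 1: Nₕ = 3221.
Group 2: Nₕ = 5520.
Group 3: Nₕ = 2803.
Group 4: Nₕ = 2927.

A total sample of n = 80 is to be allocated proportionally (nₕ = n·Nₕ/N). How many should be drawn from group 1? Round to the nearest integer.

18

Share of group 1 = 3221/14471 = 0.22258.
Allocate 80 × 0.22258 = 17.807... → 18.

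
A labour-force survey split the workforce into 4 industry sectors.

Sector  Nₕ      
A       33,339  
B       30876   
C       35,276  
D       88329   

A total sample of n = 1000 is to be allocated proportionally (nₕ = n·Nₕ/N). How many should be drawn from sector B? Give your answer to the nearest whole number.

N = 33339 + 30876 + 35276 + 88329 = 187820.
n_B = 1000·30876/187820 = 164.391... → 164.

164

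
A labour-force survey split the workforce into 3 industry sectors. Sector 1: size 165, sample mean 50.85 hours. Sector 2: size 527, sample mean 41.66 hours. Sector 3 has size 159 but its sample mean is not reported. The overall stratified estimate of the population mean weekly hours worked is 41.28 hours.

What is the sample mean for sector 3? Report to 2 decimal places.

30.09

N = 165 + 527 + 159 = 851.
Overall total = μ·N = 41.28·851 = 35129.28.
Subtract the known strata: 165·50.85 + 527·41.66 = 30345.07.
Remaining total for sector 3: 35129.28 − 30345.07 = 4784.21.
Divide by its size: 4784.21 / 159 = 30.0894... → 30.09.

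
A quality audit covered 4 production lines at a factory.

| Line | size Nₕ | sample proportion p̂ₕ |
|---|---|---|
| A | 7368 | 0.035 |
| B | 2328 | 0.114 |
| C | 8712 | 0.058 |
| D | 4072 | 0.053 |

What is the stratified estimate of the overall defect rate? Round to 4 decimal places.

N = 7368 + 2328 + 8712 + 4072 = 22480.
Overall proportion = Σ (Nₕ/N)·p̂ₕ.
Σ Nₕp̂ₕ = 257.88 + 265.392 + 505.296 + 215.816 = 1244.384.
1244.384 / 22480 = 0.055355... → 0.0554.

0.0554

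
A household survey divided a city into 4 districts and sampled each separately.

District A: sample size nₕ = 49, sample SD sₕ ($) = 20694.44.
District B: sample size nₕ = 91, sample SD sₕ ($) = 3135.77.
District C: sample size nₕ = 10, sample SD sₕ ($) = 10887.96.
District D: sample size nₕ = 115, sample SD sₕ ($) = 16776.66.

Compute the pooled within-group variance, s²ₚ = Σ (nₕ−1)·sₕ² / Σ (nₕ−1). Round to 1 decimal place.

209173935.2

Degrees of freedom: 48 + 90 + 9 + 114 = 261.
Σ(nₕ−1)sₕ² = 48·428259846.9136 + 90·9833053.4929 + 9·118547672.9616 + 114·281456320.7556 = 54594397089.0066.
s²ₚ = 54594397089.0066 / 261 = 209173935.207... → 209173935.2.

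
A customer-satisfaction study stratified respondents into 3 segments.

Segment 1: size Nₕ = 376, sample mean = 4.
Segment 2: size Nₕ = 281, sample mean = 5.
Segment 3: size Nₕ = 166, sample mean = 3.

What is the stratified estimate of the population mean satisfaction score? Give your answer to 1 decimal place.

x̄_st = (Σ Nₕx̄ₕ) / (Σ Nₕ) = (376·4 + 281·5 + 166·3) / 823
= 3407 / 823 = 4.140... → 4.1.

4.1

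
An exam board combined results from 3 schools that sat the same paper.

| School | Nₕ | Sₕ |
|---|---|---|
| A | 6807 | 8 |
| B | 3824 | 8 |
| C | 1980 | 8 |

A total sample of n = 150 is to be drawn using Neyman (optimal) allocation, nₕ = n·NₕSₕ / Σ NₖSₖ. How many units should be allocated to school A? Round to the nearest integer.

81

A: NₕSₕ = 6807·8 = 54456
B: NₕSₕ = 3824·8 = 30592
C: NₕSₕ = 1980·8 = 15840
Σ NₕSₕ = 100888.
n_A = 150·54456/100888 = 80.965... → 81.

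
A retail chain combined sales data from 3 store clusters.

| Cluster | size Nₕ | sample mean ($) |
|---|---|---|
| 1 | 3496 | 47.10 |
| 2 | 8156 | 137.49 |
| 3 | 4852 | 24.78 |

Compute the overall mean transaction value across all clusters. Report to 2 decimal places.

85.21

N = 16504; weights Wₕ = Nₕ/N = (0.2118, 0.4942, 0.2940).
x̄_st = Σ Wₕ·x̄ₕ = 0.2118·47.10 + 0.4942·137.49 + 0.2940·24.78 ≈ 85.2074...
→ 85.21.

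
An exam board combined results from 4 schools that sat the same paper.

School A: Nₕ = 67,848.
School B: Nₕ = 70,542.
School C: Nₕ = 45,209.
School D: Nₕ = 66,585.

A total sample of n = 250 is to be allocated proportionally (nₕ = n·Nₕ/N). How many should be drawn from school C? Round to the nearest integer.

45

Share of school C = 45209/250184 = 0.18070.
Allocate 250 × 0.18070 = 45.176... → 45.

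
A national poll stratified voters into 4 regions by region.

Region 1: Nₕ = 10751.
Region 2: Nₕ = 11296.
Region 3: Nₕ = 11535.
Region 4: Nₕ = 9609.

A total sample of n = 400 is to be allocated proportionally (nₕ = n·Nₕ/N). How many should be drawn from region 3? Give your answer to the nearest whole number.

N = 10751 + 11296 + 11535 + 9609 = 43191.
n_3 = 400·11535/43191 = 106.828... → 107.

107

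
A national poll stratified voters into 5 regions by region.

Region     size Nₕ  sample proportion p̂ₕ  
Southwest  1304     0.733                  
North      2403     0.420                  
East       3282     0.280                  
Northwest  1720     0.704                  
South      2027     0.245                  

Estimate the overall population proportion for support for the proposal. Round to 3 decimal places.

Wₕ = Nₕ/N with N = 10736: 0.1215, 0.2238, 0.3057, 0.1602, 0.1888.
p̂_st = 0.1215·0.733 + 0.2238·0.420 + 0.3057·0.280 + 0.1602·0.704 + 0.1888·0.245 ≈ 0.42768... → 0.428.

0.428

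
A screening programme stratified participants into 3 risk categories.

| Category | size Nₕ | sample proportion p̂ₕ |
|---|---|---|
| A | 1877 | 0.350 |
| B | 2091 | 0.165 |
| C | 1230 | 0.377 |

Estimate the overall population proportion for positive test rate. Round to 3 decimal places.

Wₕ = Nₕ/N with N = 5198: 0.3611, 0.4023, 0.2366.
p̂_st = 0.3611·0.350 + 0.4023·0.165 + 0.2366·0.377 ≈ 0.28197... → 0.282.

0.282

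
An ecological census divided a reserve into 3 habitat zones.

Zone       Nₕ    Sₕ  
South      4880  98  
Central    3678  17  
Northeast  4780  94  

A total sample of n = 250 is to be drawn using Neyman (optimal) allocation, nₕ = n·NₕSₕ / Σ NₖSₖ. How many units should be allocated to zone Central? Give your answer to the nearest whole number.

16

South: NₕSₕ = 4880·98 = 478240
Central: NₕSₕ = 3678·17 = 62526
Northeast: NₕSₕ = 4780·94 = 449320
Σ NₕSₕ = 990086.
n_Central = 250·62526/990086 = 15.788... → 16.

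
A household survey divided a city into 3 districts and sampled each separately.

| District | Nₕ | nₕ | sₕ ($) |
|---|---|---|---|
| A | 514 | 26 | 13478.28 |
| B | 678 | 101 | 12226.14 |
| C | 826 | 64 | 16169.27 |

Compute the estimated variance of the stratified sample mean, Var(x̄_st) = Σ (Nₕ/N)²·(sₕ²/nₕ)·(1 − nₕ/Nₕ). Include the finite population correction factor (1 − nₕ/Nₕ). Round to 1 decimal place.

N = 2018; Wₕ = Nₕ/N.
district A: (514/2018)²·13478.28²/26·(1 − 26/514) = 430364.2797
district B: (678/2018)²·12226.14²/101·(1 − 101/678) = 142174.1166
district C: (826/2018)²·16169.27²/64·(1 − 64/826) = 631383.9635
Sum = 1203922.3599 → 1203922.4.

1203922.4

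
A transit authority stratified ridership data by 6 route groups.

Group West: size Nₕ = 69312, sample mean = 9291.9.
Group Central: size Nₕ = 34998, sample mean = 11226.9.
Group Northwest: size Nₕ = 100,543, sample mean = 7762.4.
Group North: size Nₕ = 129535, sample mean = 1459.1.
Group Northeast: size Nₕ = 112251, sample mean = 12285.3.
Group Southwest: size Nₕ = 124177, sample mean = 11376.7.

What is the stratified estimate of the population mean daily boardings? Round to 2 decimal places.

8405.83

x̄_st = (Σ Nₕx̄ₕ) / (Σ Nₕ) = (69312·9291.9 + 34998·11226.9 + 100543·7762.4 + 129535·1459.1 + 112251·12285.3 + 124177·11376.7) / 570816
= 4798180406.9 / 570816 = 8405.8268... → 8405.83.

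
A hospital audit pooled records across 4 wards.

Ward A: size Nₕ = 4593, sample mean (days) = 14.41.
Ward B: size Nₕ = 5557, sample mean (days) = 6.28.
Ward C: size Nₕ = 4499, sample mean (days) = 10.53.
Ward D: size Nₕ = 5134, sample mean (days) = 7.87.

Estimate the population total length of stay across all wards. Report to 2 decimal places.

188862.14

A: 4593·14.41 = 66185.13
B: 5557·6.28 = 34897.96
C: 4499·10.53 = 47374.47
D: 5134·7.87 = 40404.58
τ̂ = Σ Nₕx̄ₕ = 188862.14.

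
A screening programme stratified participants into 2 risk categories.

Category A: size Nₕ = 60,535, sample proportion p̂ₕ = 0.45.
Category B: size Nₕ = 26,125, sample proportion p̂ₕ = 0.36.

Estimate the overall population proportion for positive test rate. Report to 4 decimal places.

0.4229

N = 60535 + 26125 = 86660.
Overall proportion = Σ (Nₕ/N)·p̂ₕ.
Σ Nₕp̂ₕ = 27240.75 + 9405 = 36645.75.
36645.75 / 86660 = 0.422868... → 0.4229.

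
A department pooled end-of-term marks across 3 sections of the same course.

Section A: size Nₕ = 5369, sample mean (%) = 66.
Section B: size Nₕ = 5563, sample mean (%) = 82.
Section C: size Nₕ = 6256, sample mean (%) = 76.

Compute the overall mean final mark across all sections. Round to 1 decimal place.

74.8

x̄_st = (Σ Nₕx̄ₕ) / (Σ Nₕ) = (5369·66 + 5563·82 + 6256·76) / 17188
= 1285976 / 17188 = 74.818... → 74.8.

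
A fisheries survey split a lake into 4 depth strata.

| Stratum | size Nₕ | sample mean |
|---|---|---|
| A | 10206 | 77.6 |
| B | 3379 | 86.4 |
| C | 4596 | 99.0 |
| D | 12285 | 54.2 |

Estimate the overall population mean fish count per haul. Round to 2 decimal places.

N = 30466; weights Wₕ = Nₕ/N = (0.3350, 0.1109, 0.1509, 0.4032).
x̄_st = Σ Wₕ·x̄ₕ = 0.3350·77.6 + 0.1109·86.4 + 0.1509·99.0 + 0.4032·54.2 ≈ 72.3686...
→ 72.37.

72.37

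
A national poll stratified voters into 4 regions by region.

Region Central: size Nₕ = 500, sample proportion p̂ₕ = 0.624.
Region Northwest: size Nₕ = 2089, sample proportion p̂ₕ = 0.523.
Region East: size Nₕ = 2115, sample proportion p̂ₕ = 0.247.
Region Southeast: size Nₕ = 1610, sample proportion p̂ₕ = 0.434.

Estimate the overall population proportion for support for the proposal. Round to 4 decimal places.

N = 500 + 2089 + 2115 + 1610 = 6314.
Overall proportion = Σ (Nₕ/N)·p̂ₕ.
Σ Nₕp̂ₕ = 312 + 1092.547 + 522.405 + 698.74 = 2625.692.
2625.692 / 6314 = 0.415852... → 0.4159.

0.4159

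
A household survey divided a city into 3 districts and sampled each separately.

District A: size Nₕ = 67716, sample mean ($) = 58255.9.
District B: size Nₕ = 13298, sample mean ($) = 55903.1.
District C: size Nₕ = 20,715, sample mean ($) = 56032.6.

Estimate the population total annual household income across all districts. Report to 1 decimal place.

A: 67716·58255.9 = 3944856524.4
B: 13298·55903.1 = 743399423.8
C: 20715·56032.6 = 1160715309
τ̂ = Σ Nₕx̄ₕ = 5848971257.2.

5848971257.2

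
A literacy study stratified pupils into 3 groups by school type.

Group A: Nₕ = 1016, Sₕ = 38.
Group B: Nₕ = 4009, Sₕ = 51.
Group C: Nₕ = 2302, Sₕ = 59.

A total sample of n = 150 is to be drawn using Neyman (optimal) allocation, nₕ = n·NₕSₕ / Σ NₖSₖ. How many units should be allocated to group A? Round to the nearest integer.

15

Σ NₕSₕ = 1016·38 + 4009·51 + 2302·59 = 378885.
Share for A: 38608/378885 = 0.10190.
n_A = 150 × 0.10190 = 15.285... → 15.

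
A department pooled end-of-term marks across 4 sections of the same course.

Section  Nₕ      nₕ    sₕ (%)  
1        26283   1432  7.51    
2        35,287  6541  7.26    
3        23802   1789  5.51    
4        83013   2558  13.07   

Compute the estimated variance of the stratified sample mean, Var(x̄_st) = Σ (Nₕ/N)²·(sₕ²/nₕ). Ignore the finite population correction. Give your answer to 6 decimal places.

0.017883

N = 168385; Wₕ = Nₕ/N.
section 1: (26283/168385)²·7.51²/1432 = 0.000959577
section 2: (35287/168385)²·7.26²/6541 = 0.000353877
section 3: (23802/168385)²·5.51²/1789 = 0.000339088
section 4: (83013/168385)²·13.07²/2558 = 0.016230655
Sum = 0.017883197 → 0.017883.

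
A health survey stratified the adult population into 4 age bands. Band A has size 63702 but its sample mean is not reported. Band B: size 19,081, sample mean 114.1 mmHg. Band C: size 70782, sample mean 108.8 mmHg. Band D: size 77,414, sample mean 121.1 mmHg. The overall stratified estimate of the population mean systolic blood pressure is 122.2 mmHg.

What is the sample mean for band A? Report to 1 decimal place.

Σ Nₕx̄ₕ = N·μ, so 63702·x̄_A = 230979·122.2 − (19081·114.1 + 70782·108.8 + 77414·121.1).
= 28225633.8 − 19253059.1 = 8972574.7.
x̄_A = 8972574.7 / 63702 = 140.852... → 140.9.

140.9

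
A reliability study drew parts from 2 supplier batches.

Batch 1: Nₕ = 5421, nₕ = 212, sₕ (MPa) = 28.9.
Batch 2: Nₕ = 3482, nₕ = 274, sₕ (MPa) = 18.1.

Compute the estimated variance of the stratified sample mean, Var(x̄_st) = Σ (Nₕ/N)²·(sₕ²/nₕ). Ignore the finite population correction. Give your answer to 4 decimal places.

1.6435

N = 8903. Term for each stratum: Wₕ²sₕ²/nₕ.
Var(x̄_st) = 1.4606491 + 0.1828906 = 1.6435397 → 1.6435.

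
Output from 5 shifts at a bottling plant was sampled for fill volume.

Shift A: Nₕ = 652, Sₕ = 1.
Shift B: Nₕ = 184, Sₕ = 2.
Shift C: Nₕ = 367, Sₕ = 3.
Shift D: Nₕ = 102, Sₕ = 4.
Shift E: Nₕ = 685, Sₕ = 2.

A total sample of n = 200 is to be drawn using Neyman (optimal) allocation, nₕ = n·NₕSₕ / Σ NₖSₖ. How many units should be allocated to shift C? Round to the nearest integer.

Σ NₕSₕ = 652·1 + 184·2 + 367·3 + 102·4 + 685·2 = 3899.
Share for C: 1101/3899 = 0.28238.
n_C = 200 × 0.28238 = 56.476... → 56.

56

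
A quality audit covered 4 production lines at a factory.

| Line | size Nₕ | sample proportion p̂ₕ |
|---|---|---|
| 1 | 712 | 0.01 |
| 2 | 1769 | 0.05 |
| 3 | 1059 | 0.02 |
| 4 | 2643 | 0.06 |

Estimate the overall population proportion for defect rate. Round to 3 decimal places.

N = 712 + 1769 + 1059 + 2643 = 6183.
Overall proportion = Σ (Nₕ/N)·p̂ₕ.
Σ Nₕp̂ₕ = 7.12 + 88.45 + 21.18 + 158.58 = 275.33.
275.33 / 6183 = 0.04453... → 0.045.

0.045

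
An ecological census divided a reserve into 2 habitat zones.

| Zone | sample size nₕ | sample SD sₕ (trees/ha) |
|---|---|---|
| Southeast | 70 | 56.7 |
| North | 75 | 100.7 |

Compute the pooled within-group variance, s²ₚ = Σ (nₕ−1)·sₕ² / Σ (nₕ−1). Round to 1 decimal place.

Southeast: (70−1)·56.7² = 69·3214.89 = 221827.41
North: (75−1)·100.7² = 74·10140.49 = 750396.26
Numerator = 972223.67; denominator = Σ(nₕ−1) = 143.
s²ₚ = 972223.67/143 = 6798.767... → 6798.8.

6798.8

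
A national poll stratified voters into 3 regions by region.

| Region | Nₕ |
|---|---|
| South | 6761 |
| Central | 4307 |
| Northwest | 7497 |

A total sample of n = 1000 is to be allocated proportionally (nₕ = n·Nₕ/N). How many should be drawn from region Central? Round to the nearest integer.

232

N = 6761 + 4307 + 7497 = 18565.
n_Central = 1000·4307/18565 = 231.996... → 232.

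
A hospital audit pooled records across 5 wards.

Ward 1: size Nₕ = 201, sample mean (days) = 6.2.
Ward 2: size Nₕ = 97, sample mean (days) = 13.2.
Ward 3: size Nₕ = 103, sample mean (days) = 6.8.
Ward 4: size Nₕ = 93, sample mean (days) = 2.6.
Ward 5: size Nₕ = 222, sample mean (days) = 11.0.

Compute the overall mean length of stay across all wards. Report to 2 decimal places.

8.26

x̄_st = (Σ Nₕx̄ₕ) / (Σ Nₕ) = (201·6.2 + 97·13.2 + 103·6.8 + 93·2.6 + 222·11.0) / 716
= 5910.8 / 716 = 8.2553... → 8.26.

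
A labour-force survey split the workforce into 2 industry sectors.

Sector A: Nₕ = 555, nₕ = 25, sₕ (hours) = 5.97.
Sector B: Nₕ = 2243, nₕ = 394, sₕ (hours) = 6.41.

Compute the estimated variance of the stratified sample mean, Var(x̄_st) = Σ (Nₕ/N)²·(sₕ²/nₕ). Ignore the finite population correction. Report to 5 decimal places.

N = 2798. Term for each stratum: Wₕ²sₕ²/nₕ.
Var(x̄_st) = 0.05609178 + 0.06701669 = 0.12310847 → 0.12311.

0.12311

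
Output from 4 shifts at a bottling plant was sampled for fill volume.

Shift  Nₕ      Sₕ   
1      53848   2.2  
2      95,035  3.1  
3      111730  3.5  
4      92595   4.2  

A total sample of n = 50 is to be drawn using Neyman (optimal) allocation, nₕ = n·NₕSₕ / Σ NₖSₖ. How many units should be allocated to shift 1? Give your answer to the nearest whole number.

1: NₕSₕ = 53848·2.2 = 118465.6
2: NₕSₕ = 95035·3.1 = 294608.5
3: NₕSₕ = 111730·3.5 = 391055
4: NₕSₕ = 92595·4.2 = 388899
Σ NₕSₕ = 1193028.1.
n_1 = 50·118465.6/1193028.1 = 4.965... → 5.

5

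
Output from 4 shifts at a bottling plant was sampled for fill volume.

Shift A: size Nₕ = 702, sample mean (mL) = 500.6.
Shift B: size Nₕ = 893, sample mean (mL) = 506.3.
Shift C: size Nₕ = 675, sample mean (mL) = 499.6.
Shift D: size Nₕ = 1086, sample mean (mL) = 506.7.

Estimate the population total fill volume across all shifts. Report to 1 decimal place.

A: 702·500.6 = 351421.2
B: 893·506.3 = 452125.9
C: 675·499.6 = 337230
D: 1086·506.7 = 550276.2
τ̂ = Σ Nₕx̄ₕ = 1691053.3.

1691053.3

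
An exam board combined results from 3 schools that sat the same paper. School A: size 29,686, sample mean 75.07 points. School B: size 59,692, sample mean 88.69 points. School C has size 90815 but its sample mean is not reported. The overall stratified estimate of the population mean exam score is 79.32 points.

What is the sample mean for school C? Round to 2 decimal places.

74.55

Σ Nₕx̄ₕ = N·μ, so 90815·x̄_C = 180193·79.32 − (29686·75.07 + 59692·88.69).
= 14292908.76 − 7522611.5 = 6770297.26.
x̄_C = 6770297.26 / 90815 = 74.5504... → 74.55.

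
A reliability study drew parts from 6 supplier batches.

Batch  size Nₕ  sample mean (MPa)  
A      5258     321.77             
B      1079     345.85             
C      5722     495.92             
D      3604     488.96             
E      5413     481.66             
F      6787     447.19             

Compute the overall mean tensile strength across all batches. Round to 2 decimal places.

441.70

N = 27863; weights Wₕ = Nₕ/N = (0.1887, 0.0387, 0.2054, 0.1293, 0.1943, 0.2436).
x̄_st = Σ Wₕ·x̄ₕ = 0.1887·321.77 + 0.0387·345.85 + 0.2054·495.92 + 0.1293·488.96 + 0.1943·481.66 + 0.2436·447.19 ≈ 441.7044...
→ 441.70.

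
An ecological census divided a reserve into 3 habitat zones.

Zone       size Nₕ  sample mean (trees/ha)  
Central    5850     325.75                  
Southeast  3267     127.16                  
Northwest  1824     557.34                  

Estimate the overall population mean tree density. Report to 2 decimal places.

x̄_st = (Σ Nₕx̄ₕ) / (Σ Nₕ) = (5850·325.75 + 3267·127.16 + 1824·557.34) / 10941
= 3337657.38 / 10941 = 305.0596... → 305.06.

305.06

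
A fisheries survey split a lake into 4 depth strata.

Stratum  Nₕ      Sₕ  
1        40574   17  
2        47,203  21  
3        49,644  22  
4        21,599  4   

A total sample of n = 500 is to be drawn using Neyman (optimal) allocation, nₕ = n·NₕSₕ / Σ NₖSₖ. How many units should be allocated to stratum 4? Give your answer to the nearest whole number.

15

1: NₕSₕ = 40574·17 = 689758
2: NₕSₕ = 47203·21 = 991263
3: NₕSₕ = 49644·22 = 1092168
4: NₕSₕ = 21599·4 = 86396
Σ NₕSₕ = 2859585.
n_4 = 500·86396/2859585 = 15.106... → 15.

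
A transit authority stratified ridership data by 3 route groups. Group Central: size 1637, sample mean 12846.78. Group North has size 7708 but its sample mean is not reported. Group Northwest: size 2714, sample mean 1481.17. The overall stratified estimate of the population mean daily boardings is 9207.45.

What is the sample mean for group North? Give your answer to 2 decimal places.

Σ Nₕx̄ₕ = N·μ, so 7708·x̄_North = 12059·9207.45 − (1637·12846.78 + 2714·1481.17).
= 111032639.55 − 25050074.24 = 85982565.31.
x̄_North = 85982565.31 / 7708 = 11154.9773... → 11154.98.

11154.98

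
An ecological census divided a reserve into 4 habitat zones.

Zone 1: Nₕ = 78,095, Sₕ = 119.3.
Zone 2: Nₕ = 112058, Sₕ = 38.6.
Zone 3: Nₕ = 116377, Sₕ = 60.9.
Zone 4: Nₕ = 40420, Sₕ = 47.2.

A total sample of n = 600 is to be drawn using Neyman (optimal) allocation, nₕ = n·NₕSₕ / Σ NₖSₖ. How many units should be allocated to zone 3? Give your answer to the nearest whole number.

188

1: NₕSₕ = 78095·119.3 = 9316733.5
2: NₕSₕ = 112058·38.6 = 4325438.8
3: NₕSₕ = 116377·60.9 = 7087359.3
4: NₕSₕ = 40420·47.2 = 1907824
Σ NₕSₕ = 22637355.6.
n_3 = 600·7087359.3/22637355.6 = 187.849... → 188.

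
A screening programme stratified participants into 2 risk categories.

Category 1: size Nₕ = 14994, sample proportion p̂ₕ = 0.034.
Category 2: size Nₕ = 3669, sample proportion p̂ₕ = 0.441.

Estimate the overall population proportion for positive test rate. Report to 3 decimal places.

0.114

N = 14994 + 3669 = 18663.
Overall proportion = Σ (Nₕ/N)·p̂ₕ.
Σ Nₕp̂ₕ = 509.796 + 1618.029 = 2127.825.
2127.825 / 18663 = 0.11401... → 0.114.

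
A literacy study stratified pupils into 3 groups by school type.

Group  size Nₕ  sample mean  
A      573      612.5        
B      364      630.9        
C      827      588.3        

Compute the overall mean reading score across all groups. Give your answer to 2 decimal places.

N = 573 + 364 + 827 = 1764.
Weight each subgroup mean by Nₕ/N and sum.
Σ Nₕx̄ₕ = 573·612.5 + 364·630.9 + 827·588.3 = 350962.5 + 229647.6 + 486524.1 = 1067134.2.
Divide by N: 1067134.2 / 1764 = 604.9514... → 604.95.

604.95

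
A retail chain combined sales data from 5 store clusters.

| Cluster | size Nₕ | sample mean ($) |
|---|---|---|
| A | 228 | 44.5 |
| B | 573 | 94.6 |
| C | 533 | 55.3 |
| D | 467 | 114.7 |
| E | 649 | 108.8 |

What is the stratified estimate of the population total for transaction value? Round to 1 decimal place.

218002.8

Estimate total by summing Nₕ·x̄ₕ over strata.
228·44.5 + 573·94.6 + 533·55.3 + 467·114.7 + 649·108.8 = 10146 + 54205.8 + 29474.9 + 53564.9 + 70611.2 = 218002.8.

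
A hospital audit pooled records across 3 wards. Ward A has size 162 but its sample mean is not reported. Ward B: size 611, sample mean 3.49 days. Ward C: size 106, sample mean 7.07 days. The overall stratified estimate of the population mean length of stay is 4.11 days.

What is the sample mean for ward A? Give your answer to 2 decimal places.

4.51

N = 162 + 611 + 106 = 879.
Overall total = μ·N = 4.11·879 = 3612.69.
Subtract the known strata: 611·3.49 + 106·7.07 = 2881.81.
Remaining total for ward A: 3612.69 − 2881.81 = 730.88.
Divide by its size: 730.88 / 162 = 4.5116... → 4.51.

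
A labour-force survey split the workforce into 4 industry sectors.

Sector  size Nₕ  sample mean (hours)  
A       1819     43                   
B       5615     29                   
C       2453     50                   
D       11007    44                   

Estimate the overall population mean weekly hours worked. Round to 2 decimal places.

40.59

N = 1819 + 5615 + 2453 + 11007 = 20894.
Overall mean = Σ (Nₕ/N)·x̄ₕ — weight by population share, not a simple average.
Σ Nₕx̄ₕ = 1819·43 + 5615·29 + 2453·50 + 11007·44 = 78217 + 162835 + 122650 + 484308 = 848010.
Divide by N: 848010 / 20894 = 40.5863... → 40.59.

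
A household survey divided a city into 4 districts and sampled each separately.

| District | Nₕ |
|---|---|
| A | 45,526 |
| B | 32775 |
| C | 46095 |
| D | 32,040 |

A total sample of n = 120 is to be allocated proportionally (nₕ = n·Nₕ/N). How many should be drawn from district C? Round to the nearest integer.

35

Share of district C = 46095/156436 = 0.29466.
Allocate 120 × 0.29466 = 35.359... → 35.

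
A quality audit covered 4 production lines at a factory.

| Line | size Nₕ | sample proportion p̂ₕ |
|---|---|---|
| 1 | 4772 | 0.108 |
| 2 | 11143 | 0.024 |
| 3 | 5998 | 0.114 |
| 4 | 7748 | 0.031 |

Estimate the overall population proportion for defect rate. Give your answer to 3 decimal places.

Wₕ = Nₕ/N with N = 29661: 0.1609, 0.3757, 0.2022, 0.2612.
p̂_st = 0.1609·0.108 + 0.3757·0.024 + 0.2022·0.114 + 0.2612·0.031 ≈ 0.05754... → 0.058.

0.058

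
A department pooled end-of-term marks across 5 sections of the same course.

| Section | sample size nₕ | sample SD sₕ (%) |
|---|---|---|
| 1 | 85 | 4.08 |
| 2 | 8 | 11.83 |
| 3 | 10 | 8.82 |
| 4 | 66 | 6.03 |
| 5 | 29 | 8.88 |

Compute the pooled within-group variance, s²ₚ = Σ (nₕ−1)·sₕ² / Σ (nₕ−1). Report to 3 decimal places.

Degrees of freedom: 84 + 7 + 9 + 65 + 28 = 193.
Σ(nₕ−1)sₕ² = 84·16.6464 + 7·139.9489 + 9·77.7924 + 65·36.3609 + 28·78.8544 = 7649.4532.
s²ₚ = 7649.4532 / 193 = 39.63447... → 39.634.

39.634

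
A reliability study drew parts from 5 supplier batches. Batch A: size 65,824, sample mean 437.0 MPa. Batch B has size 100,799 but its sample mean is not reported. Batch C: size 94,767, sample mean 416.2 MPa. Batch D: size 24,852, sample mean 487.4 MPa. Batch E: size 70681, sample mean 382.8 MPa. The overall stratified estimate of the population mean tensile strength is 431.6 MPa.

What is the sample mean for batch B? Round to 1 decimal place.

Σ Nₕx̄ₕ = N·μ, so 100799·x̄_B = 356923·431.6 − (65824·437.0 + 94767·416.2 + 24852·487.4 + 70681·382.8).
= 154047966.8 − 107376665 = 46671301.8.
x̄_B = 46671301.8 / 100799 = 463.014... → 463.0.

463.0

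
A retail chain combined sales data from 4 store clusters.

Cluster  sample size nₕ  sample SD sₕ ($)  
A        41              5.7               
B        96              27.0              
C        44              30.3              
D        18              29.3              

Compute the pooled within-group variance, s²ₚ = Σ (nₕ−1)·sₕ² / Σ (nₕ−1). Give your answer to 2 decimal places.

639.11

A: (41−1)·5.7² = 40·32.49 = 1299.6
B: (96−1)·27.0² = 95·729 = 69255
C: (44−1)·30.3² = 43·918.09 = 39477.87
D: (18−1)·29.3² = 17·858.49 = 14594.33
Numerator = 124626.8; denominator = Σ(nₕ−1) = 195.
s²ₚ = 124626.8/195 = 639.1118... → 639.11.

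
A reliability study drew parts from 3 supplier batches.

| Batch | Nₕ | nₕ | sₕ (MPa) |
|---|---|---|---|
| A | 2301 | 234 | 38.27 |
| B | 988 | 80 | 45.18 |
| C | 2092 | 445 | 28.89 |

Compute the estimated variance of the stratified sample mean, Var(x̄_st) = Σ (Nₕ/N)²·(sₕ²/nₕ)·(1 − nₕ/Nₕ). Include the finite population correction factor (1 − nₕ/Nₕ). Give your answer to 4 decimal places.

2.0418

N = 5381. Term for each stratum: Wₕ²sₕ²/nₕ·(1−nₕ/Nₕ).
Var(x̄_st) = 1.0280925 + 0.7905317 + 0.2231847 = 2.0418088 → 2.0418.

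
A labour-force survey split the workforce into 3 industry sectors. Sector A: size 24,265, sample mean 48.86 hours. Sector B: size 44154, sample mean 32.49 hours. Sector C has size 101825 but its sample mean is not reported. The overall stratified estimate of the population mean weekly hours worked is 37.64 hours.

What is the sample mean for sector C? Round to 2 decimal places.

Σ Nₕx̄ₕ = N·μ, so 101825·x̄_C = 170244·37.64 − (24265·48.86 + 44154·32.49).
= 6407984.16 − 2620151.36 = 3787832.8.
x̄_C = 3787832.8 / 101825 = 37.1994... → 37.20.

37.20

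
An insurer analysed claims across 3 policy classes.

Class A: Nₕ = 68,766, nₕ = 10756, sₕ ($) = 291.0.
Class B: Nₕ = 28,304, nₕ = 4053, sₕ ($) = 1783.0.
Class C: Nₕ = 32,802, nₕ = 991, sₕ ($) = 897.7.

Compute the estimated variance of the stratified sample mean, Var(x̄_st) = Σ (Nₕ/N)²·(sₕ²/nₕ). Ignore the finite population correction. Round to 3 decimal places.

91.338

N = 129872; Wₕ = Nₕ/N.
class A: (68766/129872)²·291.0²/10756 = 2.207251
class B: (28304/129872)²·1783.0²/4053 = 37.255522
class C: (32802/129872)²·897.7²/991 = 51.875033
Sum = 91.337806 → 91.338.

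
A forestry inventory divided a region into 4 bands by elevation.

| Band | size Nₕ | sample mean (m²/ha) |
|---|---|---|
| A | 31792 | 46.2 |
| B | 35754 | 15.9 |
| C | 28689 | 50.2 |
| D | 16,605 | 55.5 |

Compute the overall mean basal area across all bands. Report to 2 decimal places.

x̄_st = (Σ Nₕx̄ₕ) / (Σ Nₕ) = (31792·46.2 + 35754·15.9 + 28689·50.2 + 16605·55.5) / 112840
= 4399044.3 / 112840 = 38.9848... → 38.98.

38.98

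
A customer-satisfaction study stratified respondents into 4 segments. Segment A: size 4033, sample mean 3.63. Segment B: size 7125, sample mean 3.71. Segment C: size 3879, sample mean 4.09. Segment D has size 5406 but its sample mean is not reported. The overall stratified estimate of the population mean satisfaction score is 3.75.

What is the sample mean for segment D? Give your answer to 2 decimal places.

3.65

Σ Nₕx̄ₕ = N·μ, so 5406·x̄_D = 20443·3.75 − (4033·3.63 + 7125·3.71 + 3879·4.09).
= 76661.25 − 56938.65 = 19722.6.
x̄_D = 19722.6 / 5406 = 3.6483... → 3.65.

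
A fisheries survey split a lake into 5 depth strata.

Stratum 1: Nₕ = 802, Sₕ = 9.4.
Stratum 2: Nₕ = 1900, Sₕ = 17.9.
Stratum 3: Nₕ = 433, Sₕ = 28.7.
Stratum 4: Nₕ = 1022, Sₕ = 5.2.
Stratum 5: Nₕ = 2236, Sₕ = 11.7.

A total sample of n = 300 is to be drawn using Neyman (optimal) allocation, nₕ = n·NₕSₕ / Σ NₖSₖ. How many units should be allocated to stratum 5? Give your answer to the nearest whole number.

92

Σ NₕSₕ = 802·9.4 + 1900·17.9 + 433·28.7 + 1022·5.2 + 2236·11.7 = 85451.5.
Share for 5: 26161.2/85451.5 = 0.30615.
n_5 = 300 × 0.30615 = 91.846... → 92.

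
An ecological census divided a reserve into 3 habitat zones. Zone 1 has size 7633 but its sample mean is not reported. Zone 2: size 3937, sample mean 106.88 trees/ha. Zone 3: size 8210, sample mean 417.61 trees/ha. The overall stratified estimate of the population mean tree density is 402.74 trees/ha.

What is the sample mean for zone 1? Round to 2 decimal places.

539.35

Σ Nₕx̄ₕ = N·μ, so 7633·x̄_1 = 19780·402.74 − (3937·106.88 + 8210·417.61).
= 7966197.2 − 3849364.66 = 4116832.54.
x̄_1 = 4116832.54 / 7633 = 539.3466... → 539.35.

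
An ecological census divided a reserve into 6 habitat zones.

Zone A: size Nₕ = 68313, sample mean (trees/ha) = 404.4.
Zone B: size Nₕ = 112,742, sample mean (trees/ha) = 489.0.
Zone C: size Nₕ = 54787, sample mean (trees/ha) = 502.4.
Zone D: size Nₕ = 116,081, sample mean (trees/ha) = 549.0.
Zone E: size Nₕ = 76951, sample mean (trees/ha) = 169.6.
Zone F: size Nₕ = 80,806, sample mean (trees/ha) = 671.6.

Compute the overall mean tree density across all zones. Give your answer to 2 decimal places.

473.49

N = 509680; weights Wₕ = Nₕ/N = (0.1340, 0.2212, 0.1075, 0.2278, 0.1510, 0.1585).
x̄_st = Σ Wₕ·x̄ₕ = 0.1340·404.4 + 0.2212·489.0 + 0.1075·502.4 + 0.2278·549.0 + 0.1510·169.6 + 0.1585·671.6 ≈ 473.4937...
→ 473.49.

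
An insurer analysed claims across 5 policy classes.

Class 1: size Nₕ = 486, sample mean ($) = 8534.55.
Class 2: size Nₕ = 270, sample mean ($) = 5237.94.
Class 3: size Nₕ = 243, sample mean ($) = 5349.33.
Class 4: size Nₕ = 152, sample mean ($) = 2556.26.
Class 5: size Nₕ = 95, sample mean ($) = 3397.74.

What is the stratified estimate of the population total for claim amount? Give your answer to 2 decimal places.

Population total = Σ Nₕ·x̄ₕ (each stratum's size times its mean).
486·8534.55 + 270·5237.94 + 243·5349.33 + 152·2556.26 + 95·3397.74 = 4147791.3 + 1414243.8 + 1299887.19 + 388551.52 + 322785.3 = 7573259.11.

7573259.11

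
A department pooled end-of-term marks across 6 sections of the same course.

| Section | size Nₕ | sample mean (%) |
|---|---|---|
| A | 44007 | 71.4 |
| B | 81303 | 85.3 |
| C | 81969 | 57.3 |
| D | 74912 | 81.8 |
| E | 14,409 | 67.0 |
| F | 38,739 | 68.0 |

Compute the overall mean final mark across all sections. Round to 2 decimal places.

N = 44007 + 81303 + 81969 + 74912 + 14409 + 38739 = 335339.
The stratified mean weights each stratum mean by its population share Nₕ/N.
Σ Nₕx̄ₕ = 44007·71.4 + 81303·85.3 + 81969·57.3 + 74912·81.8 + 14409·67.0 + 38739·68.0 = 3142099.8 + 6935145.9 + 4696823.7 + 6127801.6 + 965403 + 2634252 = 24501526.
Divide by N: 24501526 / 335339 = 73.0649... → 73.06.

73.06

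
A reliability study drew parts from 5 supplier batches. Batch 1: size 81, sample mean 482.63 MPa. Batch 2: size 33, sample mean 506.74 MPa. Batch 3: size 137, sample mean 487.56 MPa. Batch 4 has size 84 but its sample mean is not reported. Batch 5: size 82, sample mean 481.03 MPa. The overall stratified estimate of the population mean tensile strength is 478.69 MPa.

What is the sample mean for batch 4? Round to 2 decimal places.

447.12

Σ Nₕx̄ₕ = N·μ, so 84·x̄_4 = 417·478.69 − (81·482.63 + 33·506.74 + 137·487.56 + 82·481.03).
= 199613.73 − 162055.63 = 37558.1.
x̄_4 = 37558.1 / 84 = 447.1202... → 447.12.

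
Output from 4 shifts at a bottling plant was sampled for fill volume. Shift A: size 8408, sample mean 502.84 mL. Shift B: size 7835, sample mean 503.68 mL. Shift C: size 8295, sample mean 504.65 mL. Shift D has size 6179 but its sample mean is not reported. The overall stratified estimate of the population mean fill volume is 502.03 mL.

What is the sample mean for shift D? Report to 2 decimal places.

Σ Nₕx̄ₕ = N·μ, so 6179·x̄_D = 30717·502.03 − (8408·502.84 + 7835·503.68 + 8295·504.65).
= 15420855.51 − 12360283.27 = 3060572.24.
x̄_D = 3060572.24 / 6179 = 495.3184... → 495.32.

495.32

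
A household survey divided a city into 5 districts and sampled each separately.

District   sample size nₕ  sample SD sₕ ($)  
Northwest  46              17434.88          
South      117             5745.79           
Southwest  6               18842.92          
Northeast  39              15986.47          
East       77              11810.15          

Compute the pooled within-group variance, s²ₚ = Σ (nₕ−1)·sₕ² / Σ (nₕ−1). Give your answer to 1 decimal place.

141413565.2

Degrees of freedom: 45 + 116 + 5 + 38 + 76 = 280.
Σ(nₕ−1)sₕ² = 45·303975040.6144 + 116·33014102.7241 + 5·355055634.1264 + 38·255567223.0609 + 76·139479643.0225 = 39595798260.2998.
s²ₚ = 39595798260.2998 / 280 = 141413565.215... → 141413565.2.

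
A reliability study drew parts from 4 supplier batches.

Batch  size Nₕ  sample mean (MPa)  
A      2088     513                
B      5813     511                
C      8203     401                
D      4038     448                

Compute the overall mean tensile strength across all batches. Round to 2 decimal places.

x̄_st = (Σ Nₕx̄ₕ) / (Σ Nₕ) = (2088·513 + 5813·511 + 8203·401 + 4038·448) / 20142
= 9140014 / 20142 = 453.7789... → 453.78.

453.78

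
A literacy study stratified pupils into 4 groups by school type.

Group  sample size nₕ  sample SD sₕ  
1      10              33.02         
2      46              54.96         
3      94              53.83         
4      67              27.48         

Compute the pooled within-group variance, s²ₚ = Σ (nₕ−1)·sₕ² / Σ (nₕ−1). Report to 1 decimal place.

Degrees of freedom: 9 + 45 + 93 + 66 = 213.
Σ(nₕ−1)sₕ² = 9·1090.3204 + 45·3020.6016 + 93·2897.6689 + 66·755.1504 = 465063.0897.
s²ₚ = 465063.0897 / 213 = 2183.395... → 2183.4.

2183.4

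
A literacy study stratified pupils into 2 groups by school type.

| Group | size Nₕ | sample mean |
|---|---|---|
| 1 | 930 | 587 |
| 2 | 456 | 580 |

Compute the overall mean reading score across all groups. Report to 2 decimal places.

N = 930 + 456 = 1386.
The stratified mean weights each stratum mean by its population share Nₕ/N.
Σ Nₕx̄ₕ = 930·587 + 456·580 = 545910 + 264480 = 810390.
Divide by N: 810390 / 1386 = 584.6970... → 584.70.

584.70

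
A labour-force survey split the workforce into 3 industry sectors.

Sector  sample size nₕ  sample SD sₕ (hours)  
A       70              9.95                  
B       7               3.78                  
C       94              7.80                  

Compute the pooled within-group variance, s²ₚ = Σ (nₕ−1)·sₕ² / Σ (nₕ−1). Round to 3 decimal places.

Degrees of freedom: 69 + 6 + 93 = 168.
Σ(nₕ−1)sₕ² = 69·99.0025 + 6·14.2884 + 93·60.84 = 12575.0229.
s²ₚ = 12575.0229 / 168 = 74.85133... → 74.851.

74.851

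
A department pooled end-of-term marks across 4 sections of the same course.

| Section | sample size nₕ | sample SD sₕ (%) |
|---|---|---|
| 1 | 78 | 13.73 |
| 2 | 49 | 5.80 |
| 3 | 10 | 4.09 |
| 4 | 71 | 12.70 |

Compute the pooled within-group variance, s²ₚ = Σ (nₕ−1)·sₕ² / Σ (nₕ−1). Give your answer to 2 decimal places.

135.15

1: (78−1)·13.73² = 77·188.5129 = 14515.4933
2: (49−1)·5.80² = 48·33.64 = 1614.72
3: (10−1)·4.09² = 9·16.7281 = 150.5529
4: (71−1)·12.70² = 70·161.29 = 11290.3
Numerator = 27571.0662; denominator = Σ(nₕ−1) = 204.
s²ₚ = 27571.0662/204 = 135.1523... → 135.15.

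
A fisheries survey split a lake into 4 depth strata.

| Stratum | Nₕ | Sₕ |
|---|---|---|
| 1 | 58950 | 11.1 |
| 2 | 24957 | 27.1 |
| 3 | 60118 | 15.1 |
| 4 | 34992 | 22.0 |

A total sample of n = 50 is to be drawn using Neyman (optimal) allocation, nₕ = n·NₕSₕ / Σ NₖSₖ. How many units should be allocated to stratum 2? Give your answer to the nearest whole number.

Σ NₕSₕ = 58950·11.1 + 24957·27.1 + 60118·15.1 + 34992·22.0 = 3008285.5.
Share for 2: 676334.7/3008285.5 = 0.22482.
n_2 = 50 × 0.22482 = 11.241... → 11.

11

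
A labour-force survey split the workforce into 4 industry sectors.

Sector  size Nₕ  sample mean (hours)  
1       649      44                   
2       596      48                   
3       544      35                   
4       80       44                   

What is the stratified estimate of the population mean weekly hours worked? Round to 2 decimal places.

x̄_st = (Σ Nₕx̄ₕ) / (Σ Nₕ) = (649·44 + 596·48 + 544·35 + 80·44) / 1869
= 79724 / 1869 = 42.6560... → 42.66.

42.66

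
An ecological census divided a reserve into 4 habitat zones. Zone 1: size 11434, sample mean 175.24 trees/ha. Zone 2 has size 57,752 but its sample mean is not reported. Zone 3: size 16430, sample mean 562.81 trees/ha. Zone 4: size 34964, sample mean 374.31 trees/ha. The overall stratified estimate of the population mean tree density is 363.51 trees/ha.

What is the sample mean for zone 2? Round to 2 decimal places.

Σ Nₕx̄ₕ = N·μ, so 57752·x̄_2 = 120580·363.51 − (11434·175.24 + 16430·562.81 + 34964·374.31).
= 43832035.8 − 24338037.3 = 19493998.5.
x̄_2 = 19493998.5 / 57752 = 337.5467... → 337.55.

337.55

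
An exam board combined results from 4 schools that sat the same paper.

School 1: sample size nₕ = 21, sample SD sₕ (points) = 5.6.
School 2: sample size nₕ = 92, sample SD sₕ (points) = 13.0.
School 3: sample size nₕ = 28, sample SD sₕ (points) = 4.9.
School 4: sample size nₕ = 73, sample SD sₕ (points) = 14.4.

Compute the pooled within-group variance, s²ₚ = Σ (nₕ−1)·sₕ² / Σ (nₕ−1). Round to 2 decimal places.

150.40

Degrees of freedom: 20 + 91 + 27 + 72 = 210.
Σ(nₕ−1)sₕ² = 20·31.36 + 91·169 + 27·24.01 + 72·207.36 = 31584.39.
s²ₚ = 31584.39 / 210 = 150.4019... → 150.40.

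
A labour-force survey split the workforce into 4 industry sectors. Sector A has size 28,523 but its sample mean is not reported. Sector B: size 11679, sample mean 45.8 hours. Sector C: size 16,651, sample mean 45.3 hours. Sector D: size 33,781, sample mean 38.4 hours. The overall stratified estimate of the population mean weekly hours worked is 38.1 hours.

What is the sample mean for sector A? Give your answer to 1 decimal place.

30.4

Σ Nₕx̄ₕ = N·μ, so 28523·x̄_A = 90634·38.1 − (11679·45.8 + 16651·45.3 + 33781·38.4).
= 3453155.4 − 2586378.9 = 866776.5.
x̄_A = 866776.5 / 28523 = 30.389... → 30.4.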